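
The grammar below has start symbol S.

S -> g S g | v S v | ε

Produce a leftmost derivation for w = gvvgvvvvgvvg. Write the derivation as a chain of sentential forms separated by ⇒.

S ⇒ gSg   [S -> g S g]
gSg ⇒ gvSvg   [S -> v S v]
gvSvg ⇒ gvvSvvg   [S -> v S v]
gvvSvvg ⇒ gvvgSgvvg   [S -> g S g]
gvvgSgvvg ⇒ gvvgvSvgvvg   [S -> v S v]
gvvgvSvgvvg ⇒ gvvgvvSvvgvvg   [S -> v S v]
gvvgvvSvvgvvg ⇒ gvvgvvvvgvvg   [S -> ε]

S ⇒ gSg ⇒ gvSvg ⇒ gvvSvvg ⇒ gvvgSgvvg ⇒ gvvgvSvgvvg ⇒ gvvgvvSvvgvvg ⇒ gvvgvvvvgvvg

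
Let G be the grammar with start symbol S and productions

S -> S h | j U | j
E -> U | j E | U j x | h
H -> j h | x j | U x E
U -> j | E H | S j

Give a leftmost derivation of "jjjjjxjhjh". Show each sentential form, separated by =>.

S => jU   [S -> j U]
jU => jEH   [U -> E H]
jEH => jUH   [E -> U]
jUH => jEHH   [U -> E H]
jEHH => jUjxHH   [E -> U j x]
jUjxHH => jSjjxHH   [U -> S j]
jSjjxHH => jjUjjxHH   [S -> j U]
jjUjjxHH => jjjjjxHH   [U -> j]
jjjjjxHH => jjjjjxjhH   [H -> j h]
jjjjjxjhH => jjjjjxjhjh   [H -> j h]

S => jU => jEH => jUH => jEHH => jUjxHH => jSjjxHH => jjUjjxHH => jjjjjxHH => jjjjjxjhH => jjjjjxjhjh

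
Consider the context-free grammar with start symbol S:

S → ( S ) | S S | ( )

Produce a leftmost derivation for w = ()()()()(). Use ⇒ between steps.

S ⇒ SS   [S → S S]
SS ⇒ SSS   [S → S S]
SSS ⇒ ()SS   [S → ( )]
()SS ⇒ ()SSS   [S → S S]
()SSS ⇒ ()SSSS   [S → S S]
()SSSS ⇒ ()()SSS   [S → ( )]
()()SSS ⇒ ()()()SS   [S → ( )]
()()()SS ⇒ ()()()()S   [S → ( )]
()()()()S ⇒ ()()()()()   [S → ( )]

S ⇒ SS ⇒ SSS ⇒ ()SS ⇒ ()SSS ⇒ ()SSSS ⇒ ()()SSS ⇒ ()()()SS ⇒ ()()()()S ⇒ ()()()()()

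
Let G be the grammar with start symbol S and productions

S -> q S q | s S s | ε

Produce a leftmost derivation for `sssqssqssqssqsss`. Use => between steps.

S => sSs   [S -> s S s]
sSs => ssSss   [S -> s S s]
ssSss => sssSsss   [S -> s S s]
sssSsss => sssqSqsss   [S -> q S q]
sssqSqsss => sssqsSsqsss   [S -> s S s]
sssqsSsqsss => sssqssSssqsss   [S -> s S s]
sssqssSssqsss => sssqssqSqssqsss   [S -> q S q]
sssqssqSqssqsss => sssqssqsSsqssqsss   [S -> s S s]
sssqssqsSsqssqsss => sssqssqssqssqsss   [S -> ε]

S=>sSs=>ssSss=>sssSsss=>sssqSqsss=>sssqsSsqsss=>sssqssSssqsss=>sssqssqSqssqsss=>sssqssqsSsqssqsss=>sssqssqssqssqsss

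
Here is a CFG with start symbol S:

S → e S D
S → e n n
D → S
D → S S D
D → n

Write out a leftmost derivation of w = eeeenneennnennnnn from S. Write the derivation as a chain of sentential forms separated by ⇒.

S⇒eSD⇒eeSDD⇒eeeSDDD⇒eeeennDDD⇒eeeennSSDDD⇒eeeenneSDSDDD⇒eeeenneennDSDDD⇒eeeenneennnSDDD⇒eeeenneennnennDDD⇒eeeenneennnennnDD⇒eeeenneennnennnnD⇒eeeenneennnennnnn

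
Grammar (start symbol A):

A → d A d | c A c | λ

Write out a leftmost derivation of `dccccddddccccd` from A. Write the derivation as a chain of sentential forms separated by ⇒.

A ⇒ dAd ⇒ dcAcd ⇒ dccAccd ⇒ dcccAcccd ⇒ dccccAccccd ⇒ dccccdAdccccd ⇒ dccccddAddccccd ⇒ dccccddddccccd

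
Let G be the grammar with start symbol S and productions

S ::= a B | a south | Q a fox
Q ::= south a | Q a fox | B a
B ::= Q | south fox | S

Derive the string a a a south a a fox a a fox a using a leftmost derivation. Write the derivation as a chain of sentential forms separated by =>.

S => a B => a Q => a B a => a S a => a a B a => a a S a => a a Q a fox a => a a B a a fox a => a a S a a fox a => a a Q a fox a a fox a => a a B a a fox a a fox a => a a S a a fox a a fox a => a a a south a a fox a a fox a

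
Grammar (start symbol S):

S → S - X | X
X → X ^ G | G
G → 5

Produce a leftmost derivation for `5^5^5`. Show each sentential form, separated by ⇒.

S ⇒ X ⇒ X^G ⇒ X^G^G ⇒ G^G^G ⇒ 5^G^G ⇒ 5^5^G ⇒ 5^5^5

S ⇒ X   [S → X]
X ⇒ X^G   [X → X ^ G]
X^G ⇒ X^G^G   [X → X ^ G]
X^G^G ⇒ G^G^G   [X → G]
G^G^G ⇒ 5^G^G   [G → 5]
5^G^G ⇒ 5^5^G   [G → 5]
5^5^G ⇒ 5^5^5   [G → 5]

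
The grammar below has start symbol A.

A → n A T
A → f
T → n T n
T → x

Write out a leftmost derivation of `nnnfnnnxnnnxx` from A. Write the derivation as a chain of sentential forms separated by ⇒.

A⇒nAT⇒nnATT⇒nnnATTT⇒nnnfTTT⇒nnnfnTnTT⇒nnnfnnTnnTT⇒nnnfnnnTnnnTT⇒nnnfnnnxnnnTT⇒nnnfnnnxnnnxT⇒nnnfnnnxnnnxx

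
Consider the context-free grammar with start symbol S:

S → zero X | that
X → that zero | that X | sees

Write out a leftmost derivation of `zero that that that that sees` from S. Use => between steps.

S => zero X => zero that X => zero that that X => zero that that that X => zero that that that that X => zero that that that that sees

S => zero X   [S → zero X]
zero X => zero that X   [X → that X]
zero that X => zero that that X   [X → that X]
zero that that X => zero that that that X   [X → that X]
zero that that that X => zero that that that that X   [X → that X]
zero that that that that X => zero that that that that sees   [X → sees]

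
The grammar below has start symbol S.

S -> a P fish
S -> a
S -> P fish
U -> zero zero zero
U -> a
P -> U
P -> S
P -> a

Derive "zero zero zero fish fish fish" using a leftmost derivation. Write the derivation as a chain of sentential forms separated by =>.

S => P fish => S fish => P fish fish => S fish fish => P fish fish fish => U fish fish fish => zero zero zero fish fish fish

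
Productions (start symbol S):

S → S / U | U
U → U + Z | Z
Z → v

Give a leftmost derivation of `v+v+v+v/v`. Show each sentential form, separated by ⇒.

S⇒S/U⇒U/U⇒U+Z/U⇒U+Z+Z/U⇒U+Z+Z+Z/U⇒Z+Z+Z+Z/U⇒v+Z+Z+Z/U⇒v+v+Z+Z/U⇒v+v+v+Z/U⇒v+v+v+v/U⇒v+v+v+v/Z⇒v+v+v+v/v

S ⇒ S/U   [S → S / U]
S/U ⇒ U/U   [S → U]
U/U ⇒ U+Z/U   [U → U + Z]
U+Z/U ⇒ U+Z+Z/U   [U → U + Z]
U+Z+Z/U ⇒ U+Z+Z+Z/U   [U → U + Z]
U+Z+Z+Z/U ⇒ Z+Z+Z+Z/U   [U → Z]
Z+Z+Z+Z/U ⇒ v+Z+Z+Z/U   [Z → v]
v+Z+Z+Z/U ⇒ v+v+Z+Z/U   [Z → v]
v+v+Z+Z/U ⇒ v+v+v+Z/U   [Z → v]
v+v+v+Z/U ⇒ v+v+v+v/U   [Z → v]
v+v+v+v/U ⇒ v+v+v+v/Z   [U → Z]
v+v+v+v/Z ⇒ v+v+v+v/v   [Z → v]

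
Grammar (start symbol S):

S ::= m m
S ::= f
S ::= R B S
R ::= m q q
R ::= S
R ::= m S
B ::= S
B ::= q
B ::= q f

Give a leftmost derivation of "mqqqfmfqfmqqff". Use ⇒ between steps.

S ⇒ RBS ⇒ mqqBS ⇒ mqqqfS ⇒ mqqqfRBS ⇒ mqqqfmSBS ⇒ mqqqfmfBS ⇒ mqqqfmfqfS ⇒ mqqqfmfqfRBS ⇒ mqqqfmfqfmqqBS ⇒ mqqqfmfqfmqqSS ⇒ mqqqfmfqfmqqfS ⇒ mqqqfmfqfmqqff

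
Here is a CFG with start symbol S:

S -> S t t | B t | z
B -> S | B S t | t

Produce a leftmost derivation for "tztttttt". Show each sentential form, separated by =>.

S => Bt   [S -> B t]
Bt => BStt   [B -> B S t]
BStt => tStt   [B -> t]
tStt => tStttt   [S -> S t t]
tStttt => tStttttt   [S -> S t t]
tStttttt => tztttttt   [S -> z]

S=>Bt=>BStt=>tStt=>tStttt=>tStttttt=>tztttttt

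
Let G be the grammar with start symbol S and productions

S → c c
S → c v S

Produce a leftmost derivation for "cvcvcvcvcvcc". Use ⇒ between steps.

S ⇒ cvS   [S → c v S]
cvS ⇒ cvcvS   [S → c v S]
cvcvS ⇒ cvcvcvS   [S → c v S]
cvcvcvS ⇒ cvcvcvcvS   [S → c v S]
cvcvcvcvS ⇒ cvcvcvcvcvS   [S → c v S]
cvcvcvcvcvS ⇒ cvcvcvcvcvcc   [S → c c]

S⇒cvS⇒cvcvS⇒cvcvcvS⇒cvcvcvcvS⇒cvcvcvcvcvS⇒cvcvcvcvcvcc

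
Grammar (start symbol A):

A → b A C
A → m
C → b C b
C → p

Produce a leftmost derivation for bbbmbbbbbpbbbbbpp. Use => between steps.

A=>bAC=>bbACC=>bbbACCC=>bbbmCCC=>bbbmbCbCC=>bbbmbbCbbCC=>bbbmbbbCbbbCC=>bbbmbbbbCbbbbCC=>bbbmbbbbbCbbbbbCC=>bbbmbbbbbpbbbbbCC=>bbbmbbbbbpbbbbbpC=>bbbmbbbbbpbbbbbpp

A => bAC   [A → b A C]
bAC => bbACC   [A → b A C]
bbACC => bbbACCC   [A → b A C]
bbbACCC => bbbmCCC   [A → m]
bbbmCCC => bbbmbCbCC   [C → b C b]
bbbmbCbCC => bbbmbbCbbCC   [C → b C b]
bbbmbbCbbCC => bbbmbbbCbbbCC   [C → b C b]
bbbmbbbCbbbCC => bbbmbbbbCbbbbCC   [C → b C b]
bbbmbbbbCbbbbCC => bbbmbbbbbCbbbbbCC   [C → b C b]
bbbmbbbbbCbbbbbCC => bbbmbbbbbpbbbbbCC   [C → p]
bbbmbbbbbpbbbbbCC => bbbmbbbbbpbbbbbpC   [C → p]
bbbmbbbbbpbbbbbpC => bbbmbbbbbpbbbbbpp   [C → p]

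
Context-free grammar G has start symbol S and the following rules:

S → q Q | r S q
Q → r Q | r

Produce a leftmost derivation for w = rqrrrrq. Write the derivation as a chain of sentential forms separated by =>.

S => rSq   [S → r S q]
rSq => rqQq   [S → q Q]
rqQq => rqrQq   [Q → r Q]
rqrQq => rqrrQq   [Q → r Q]
rqrrQq => rqrrrQq   [Q → r Q]
rqrrrQq => rqrrrrq   [Q → r]

S => rSq => rqQq => rqrQq => rqrrQq => rqrrrQq => rqrrrrq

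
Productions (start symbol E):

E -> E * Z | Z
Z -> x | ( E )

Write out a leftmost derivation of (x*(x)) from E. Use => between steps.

E => Z => (E) => (E*Z) => (Z*Z) => (x*Z) => (x*(E)) => (x*(Z)) => (x*(x))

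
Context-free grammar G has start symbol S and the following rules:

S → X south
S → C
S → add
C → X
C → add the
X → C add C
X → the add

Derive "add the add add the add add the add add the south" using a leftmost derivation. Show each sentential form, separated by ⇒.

S ⇒ X south ⇒ C add C south ⇒ add the add C south ⇒ add the add X south ⇒ add the add C add C south ⇒ add the add add the add C south ⇒ add the add add the add X south ⇒ add the add add the add C add C south ⇒ add the add add the add add the add C south ⇒ add the add add the add add the add add the south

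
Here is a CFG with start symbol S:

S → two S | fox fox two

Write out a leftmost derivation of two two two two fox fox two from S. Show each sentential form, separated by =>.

S => two S => two two S => two two two S => two two two two S => two two two two fox fox two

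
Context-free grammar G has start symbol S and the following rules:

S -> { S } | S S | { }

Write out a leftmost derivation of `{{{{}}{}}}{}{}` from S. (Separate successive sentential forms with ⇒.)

S⇒SS⇒SSS⇒{S}SS⇒{{S}}SS⇒{{SS}}SS⇒{{{S}S}}SS⇒{{{{}}S}}SS⇒{{{{}}{}}}SS⇒{{{{}}{}}}{}S⇒{{{{}}{}}}{}{}

S ⇒ SS   [S -> S S]
SS ⇒ SSS   [S -> S S]
SSS ⇒ {S}SS   [S -> { S }]
{S}SS ⇒ {{S}}SS   [S -> { S }]
{{S}}SS ⇒ {{SS}}SS   [S -> S S]
{{SS}}SS ⇒ {{{S}S}}SS   [S -> { S }]
{{{S}S}}SS ⇒ {{{{}}S}}SS   [S -> { }]
{{{{}}S}}SS ⇒ {{{{}}{}}}SS   [S -> { }]
{{{{}}{}}}SS ⇒ {{{{}}{}}}{}S   [S -> { }]
{{{{}}{}}}{}S ⇒ {{{{}}{}}}{}{}   [S -> { }]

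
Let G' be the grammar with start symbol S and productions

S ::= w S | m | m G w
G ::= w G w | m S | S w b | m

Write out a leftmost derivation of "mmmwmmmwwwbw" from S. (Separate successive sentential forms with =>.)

S => mGw   [S ::= m G w]
mGw => mSwbw   [G ::= S w b]
mSwbw => mmGwwbw   [S ::= m G w]
mmGwwbw => mmmSwwbw   [G ::= m S]
mmmSwwbw => mmmwSwwbw   [S ::= w S]
mmmwSwwbw => mmmwmGwwwbw   [S ::= m G w]
mmmwmGwwwbw => mmmwmmSwwwbw   [G ::= m S]
mmmwmmSwwwbw => mmmwmmmwwwbw   [S ::= m]

S=>mGw=>mSwbw=>mmGwwbw=>mmmSwwbw=>mmmwSwwbw=>mmmwmGwwwbw=>mmmwmmSwwwbw=>mmmwmmmwwwbw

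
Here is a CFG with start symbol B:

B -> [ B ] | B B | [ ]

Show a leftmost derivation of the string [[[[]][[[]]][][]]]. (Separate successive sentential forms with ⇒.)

B ⇒ [B]   [B -> [ B ]]
[B] ⇒ [[B]]   [B -> [ B ]]
[[B]] ⇒ [[BB]]   [B -> B B]
[[BB]] ⇒ [[BBB]]   [B -> B B]
[[BBB]] ⇒ [[BBBB]]   [B -> B B]
[[BBBB]] ⇒ [[[B]BBB]]   [B -> [ B ]]
[[[B]BBB]] ⇒ [[[[]]BBB]]   [B -> [ ]]
[[[[]]BBB]] ⇒ [[[[]][B]BB]]   [B -> [ B ]]
[[[[]][B]BB]] ⇒ [[[[]][[B]]BB]]   [B -> [ B ]]
[[[[]][[B]]BB]] ⇒ [[[[]][[[]]]BB]]   [B -> [ ]]
[[[[]][[[]]]BB]] ⇒ [[[[]][[[]]][]B]]   [B -> [ ]]
[[[[]][[[]]][]B]] ⇒ [[[[]][[[]]][][]]]   [B -> [ ]]

B⇒[B]⇒[[B]]⇒[[BB]]⇒[[BBB]]⇒[[BBBB]]⇒[[[B]BBB]]⇒[[[[]]BBB]]⇒[[[[]][B]BB]]⇒[[[[]][[B]]BB]]⇒[[[[]][[[]]]BB]]⇒[[[[]][[[]]][]B]]⇒[[[[]][[[]]][][]]]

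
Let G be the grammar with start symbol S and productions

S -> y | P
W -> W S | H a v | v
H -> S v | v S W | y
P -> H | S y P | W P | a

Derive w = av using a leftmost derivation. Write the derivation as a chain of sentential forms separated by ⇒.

S ⇒ P ⇒ H ⇒ Sv ⇒ Pv ⇒ av

S ⇒ P   [S -> P]
P ⇒ H   [P -> H]
H ⇒ Sv   [H -> S v]
Sv ⇒ Pv   [S -> P]
Pv ⇒ av   [P -> a]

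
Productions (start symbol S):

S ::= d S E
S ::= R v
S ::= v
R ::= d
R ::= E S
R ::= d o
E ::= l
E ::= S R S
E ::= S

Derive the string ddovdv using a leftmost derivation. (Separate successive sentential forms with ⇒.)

S ⇒ dSE   [S ::= d S E]
dSE ⇒ dRvE   [S ::= R v]
dRvE ⇒ ddovE   [R ::= d o]
ddovE ⇒ ddovS   [E ::= S]
ddovS ⇒ ddovRv   [S ::= R v]
ddovRv ⇒ ddovdv   [R ::= d]

S⇒dSE⇒dRvE⇒ddovE⇒ddovS⇒ddovRv⇒ddovdv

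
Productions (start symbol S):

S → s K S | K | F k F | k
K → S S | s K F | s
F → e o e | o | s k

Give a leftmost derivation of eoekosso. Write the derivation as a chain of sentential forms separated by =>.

S => K => SS => FkFS => eoekFS => eoekoS => eoekoK => eoekosKF => eoekossF => eoekosso

S => K   [S → K]
K => SS   [K → S S]
SS => FkFS   [S → F k F]
FkFS => eoekFS   [F → e o e]
eoekFS => eoekoS   [F → o]
eoekoS => eoekoK   [S → K]
eoekoK => eoekosKF   [K → s K F]
eoekosKF => eoekossF   [K → s]
eoekossF => eoekosso   [F → o]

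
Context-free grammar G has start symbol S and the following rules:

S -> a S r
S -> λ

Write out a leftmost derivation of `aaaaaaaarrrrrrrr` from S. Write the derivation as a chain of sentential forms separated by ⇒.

S⇒aSr⇒aaSrr⇒aaaSrrr⇒aaaaSrrrr⇒aaaaaSrrrrr⇒aaaaaaSrrrrrr⇒aaaaaaaSrrrrrrr⇒aaaaaaaaSrrrrrrrr⇒aaaaaaaarrrrrrrr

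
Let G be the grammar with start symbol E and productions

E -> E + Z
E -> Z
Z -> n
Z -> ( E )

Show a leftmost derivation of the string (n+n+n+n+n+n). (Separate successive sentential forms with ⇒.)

E ⇒ Z   [E -> Z]
Z ⇒ (E)   [Z -> ( E )]
(E) ⇒ (E+Z)   [E -> E + Z]
(E+Z) ⇒ (E+Z+Z)   [E -> E + Z]
(E+Z+Z) ⇒ (E+Z+Z+Z)   [E -> E + Z]
(E+Z+Z+Z) ⇒ (E+Z+Z+Z+Z)   [E -> E + Z]
(E+Z+Z+Z+Z) ⇒ (E+Z+Z+Z+Z+Z)   [E -> E + Z]
(E+Z+Z+Z+Z+Z) ⇒ (Z+Z+Z+Z+Z+Z)   [E -> Z]
(Z+Z+Z+Z+Z+Z) ⇒ (n+Z+Z+Z+Z+Z)   [Z -> n]
(n+Z+Z+Z+Z+Z) ⇒ (n+n+Z+Z+Z+Z)   [Z -> n]
(n+n+Z+Z+Z+Z) ⇒ (n+n+n+Z+Z+Z)   [Z -> n]
(n+n+n+Z+Z+Z) ⇒ (n+n+n+n+Z+Z)   [Z -> n]
(n+n+n+n+Z+Z) ⇒ (n+n+n+n+n+Z)   [Z -> n]
(n+n+n+n+n+Z) ⇒ (n+n+n+n+n+n)   [Z -> n]

E ⇒ Z ⇒ (E) ⇒ (E+Z) ⇒ (E+Z+Z) ⇒ (E+Z+Z+Z) ⇒ (E+Z+Z+Z+Z) ⇒ (E+Z+Z+Z+Z+Z) ⇒ (Z+Z+Z+Z+Z+Z) ⇒ (n+Z+Z+Z+Z+Z) ⇒ (n+n+Z+Z+Z+Z) ⇒ (n+n+n+Z+Z+Z) ⇒ (n+n+n+n+Z+Z) ⇒ (n+n+n+n+n+Z) ⇒ (n+n+n+n+n+n)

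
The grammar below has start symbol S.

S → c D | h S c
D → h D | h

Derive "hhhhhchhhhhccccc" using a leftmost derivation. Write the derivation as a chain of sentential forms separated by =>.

S => hSc   [S → h S c]
hSc => hhScc   [S → h S c]
hhScc => hhhSccc   [S → h S c]
hhhSccc => hhhhScccc   [S → h S c]
hhhhScccc => hhhhhSccccc   [S → h S c]
hhhhhSccccc => hhhhhcDccccc   [S → c D]
hhhhhcDccccc => hhhhhchDccccc   [D → h D]
hhhhhchDccccc => hhhhhchhDccccc   [D → h D]
hhhhhchhDccccc => hhhhhchhhDccccc   [D → h D]
hhhhhchhhDccccc => hhhhhchhhhDccccc   [D → h D]
hhhhhchhhhDccccc => hhhhhchhhhhccccc   [D → h]

S => hSc => hhScc => hhhSccc => hhhhScccc => hhhhhSccccc => hhhhhcDccccc => hhhhhchDccccc => hhhhhchhDccccc => hhhhhchhhDccccc => hhhhhchhhhDccccc => hhhhhchhhhhccccc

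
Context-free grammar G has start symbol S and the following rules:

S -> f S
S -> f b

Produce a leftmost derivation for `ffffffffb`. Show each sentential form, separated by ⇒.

S ⇒ fS   [S -> f S]
fS ⇒ ffS   [S -> f S]
ffS ⇒ fffS   [S -> f S]
fffS ⇒ ffffS   [S -> f S]
ffffS ⇒ fffffS   [S -> f S]
fffffS ⇒ ffffffS   [S -> f S]
ffffffS ⇒ fffffffS   [S -> f S]
fffffffS ⇒ ffffffffb   [S -> f b]

S⇒fS⇒ffS⇒fffS⇒ffffS⇒fffffS⇒ffffffS⇒fffffffS⇒ffffffffb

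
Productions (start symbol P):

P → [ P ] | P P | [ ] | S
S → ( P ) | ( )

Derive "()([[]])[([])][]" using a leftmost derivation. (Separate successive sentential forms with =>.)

P => PP => PPP => SPP => ()PP => ()PPP => ()SPP => ()(P)PP => ()([P])PP => ()([[]])PP => ()([[]])[P]P => ()([[]])[S]P => ()([[]])[(P)]P => ()([[]])[([])]P => ()([[]])[([])][]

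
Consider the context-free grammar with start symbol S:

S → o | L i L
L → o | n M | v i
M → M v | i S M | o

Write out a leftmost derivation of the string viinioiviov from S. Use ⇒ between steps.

S⇒LiL⇒viiL⇒viinM⇒viiniSM⇒viiniLiLM⇒viinioiLM⇒viinioiviM⇒viinioiviMv⇒viinioiviov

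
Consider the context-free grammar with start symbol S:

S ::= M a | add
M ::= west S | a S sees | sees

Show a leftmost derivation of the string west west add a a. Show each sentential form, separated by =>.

S => M a => west S a => west M a a => west west S a a => west west add a a

S => M a   [S ::= M a]
M a => west S a   [M ::= west S]
west S a => west M a a   [S ::= M a]
west M a a => west west S a a   [M ::= west S]
west west S a a => west west add a a   [S ::= add]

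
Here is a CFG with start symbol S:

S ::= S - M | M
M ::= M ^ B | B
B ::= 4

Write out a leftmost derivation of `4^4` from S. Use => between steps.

S => M => M^B => B^B => 4^B => 4^4

S => M   [S ::= M]
M => M^B   [M ::= M ^ B]
M^B => B^B   [M ::= B]
B^B => 4^B   [B ::= 4]
4^B => 4^4   [B ::= 4]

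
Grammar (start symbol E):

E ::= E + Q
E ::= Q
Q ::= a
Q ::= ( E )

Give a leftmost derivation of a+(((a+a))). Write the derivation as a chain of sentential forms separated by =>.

E => E+Q   [E ::= E + Q]
E+Q => Q+Q   [E ::= Q]
Q+Q => a+Q   [Q ::= a]
a+Q => a+(E)   [Q ::= ( E )]
a+(E) => a+(Q)   [E ::= Q]
a+(Q) => a+((E))   [Q ::= ( E )]
a+((E)) => a+((Q))   [E ::= Q]
a+((Q)) => a+(((E)))   [Q ::= ( E )]
a+(((E))) => a+(((E+Q)))   [E ::= E + Q]
a+(((E+Q))) => a+(((Q+Q)))   [E ::= Q]
a+(((Q+Q))) => a+(((a+Q)))   [Q ::= a]
a+(((a+Q))) => a+(((a+a)))   [Q ::= a]

E=>E+Q=>Q+Q=>a+Q=>a+(E)=>a+(Q)=>a+((E))=>a+((Q))=>a+(((E)))=>a+(((E+Q)))=>a+(((Q+Q)))=>a+(((a+Q)))=>a+(((a+a)))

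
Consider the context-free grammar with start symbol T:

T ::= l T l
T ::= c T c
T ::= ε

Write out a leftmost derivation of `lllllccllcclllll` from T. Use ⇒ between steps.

T ⇒ lTl ⇒ llTll ⇒ lllTlll ⇒ llllTllll ⇒ lllllTlllll ⇒ lllllcTclllll ⇒ lllllccTcclllll ⇒ lllllcclTlcclllll ⇒ lllllccllcclllll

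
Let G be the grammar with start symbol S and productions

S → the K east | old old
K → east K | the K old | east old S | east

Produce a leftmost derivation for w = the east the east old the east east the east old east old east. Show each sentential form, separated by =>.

S => the K east => the east K east => the east the K old east => the east the east old S old east => the east the east old the K east old east => the east the east old the east K east old east => the east the east old the east east K east old east => the east the east old the east east the K old east old east => the east the east old the east east the east old east old east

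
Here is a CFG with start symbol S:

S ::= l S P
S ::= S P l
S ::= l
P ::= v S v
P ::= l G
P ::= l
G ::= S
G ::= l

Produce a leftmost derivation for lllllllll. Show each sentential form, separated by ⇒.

S ⇒ lSP   [S ::= l S P]
lSP ⇒ lSPlP   [S ::= S P l]
lSPlP ⇒ llSPPlP   [S ::= l S P]
llSPPlP ⇒ llSPlPPlP   [S ::= S P l]
llSPlPPlP ⇒ lllPlPPlP   [S ::= l]
lllPlPPlP ⇒ lllllPPlP   [P ::= l]
lllllPPlP ⇒ llllllPlP   [P ::= l]
llllllPlP ⇒ llllllllP   [P ::= l]
llllllllP ⇒ lllllllll   [P ::= l]

S ⇒ lSP ⇒ lSPlP ⇒ llSPPlP ⇒ llSPlPPlP ⇒ lllPlPPlP ⇒ lllllPPlP ⇒ llllllPlP ⇒ llllllllP ⇒ lllllllll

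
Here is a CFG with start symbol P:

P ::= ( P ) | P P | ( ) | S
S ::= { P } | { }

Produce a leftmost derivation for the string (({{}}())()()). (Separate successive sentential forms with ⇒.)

P⇒(P)⇒(PP)⇒((P)P)⇒((PP)P)⇒((SP)P)⇒(({P}P)P)⇒(({S}P)P)⇒(({{}}P)P)⇒(({{}}())P)⇒(({{}}())PP)⇒(({{}}())()P)⇒(({{}}())()())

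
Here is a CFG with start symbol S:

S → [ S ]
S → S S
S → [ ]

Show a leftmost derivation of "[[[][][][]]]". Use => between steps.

S => [S] => [[S]] => [[SS]] => [[SSS]] => [[SSSS]] => [[[]SSS]] => [[[][]SS]] => [[[][][]S]] => [[[][][][]]]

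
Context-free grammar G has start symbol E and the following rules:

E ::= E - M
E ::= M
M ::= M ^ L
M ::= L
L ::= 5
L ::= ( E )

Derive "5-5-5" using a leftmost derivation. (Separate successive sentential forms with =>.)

E=>E-M=>E-M-M=>M-M-M=>L-M-M=>5-M-M=>5-L-M=>5-5-M=>5-5-L=>5-5-5

E => E-M   [E ::= E - M]
E-M => E-M-M   [E ::= E - M]
E-M-M => M-M-M   [E ::= M]
M-M-M => L-M-M   [M ::= L]
L-M-M => 5-M-M   [L ::= 5]
5-M-M => 5-L-M   [M ::= L]
5-L-M => 5-5-M   [L ::= 5]
5-5-M => 5-5-L   [M ::= L]
5-5-L => 5-5-5   [L ::= 5]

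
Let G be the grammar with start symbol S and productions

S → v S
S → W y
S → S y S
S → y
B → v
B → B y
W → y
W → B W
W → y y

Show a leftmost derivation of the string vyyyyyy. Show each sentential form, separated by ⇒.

S ⇒ Wy ⇒ BWy ⇒ ByWy ⇒ ByyWy ⇒ ByyyWy ⇒ ByyyyWy ⇒ vyyyyWy ⇒ vyyyyyy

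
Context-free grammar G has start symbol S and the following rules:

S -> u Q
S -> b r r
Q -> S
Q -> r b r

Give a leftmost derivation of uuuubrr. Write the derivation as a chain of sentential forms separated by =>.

S => uQ => uS => uuQ => uuS => uuuQ => uuuS => uuuuQ => uuuuS => uuuubrr

S => uQ   [S -> u Q]
uQ => uS   [Q -> S]
uS => uuQ   [S -> u Q]
uuQ => uuS   [Q -> S]
uuS => uuuQ   [S -> u Q]
uuuQ => uuuS   [Q -> S]
uuuS => uuuuQ   [S -> u Q]
uuuuQ => uuuuS   [Q -> S]
uuuuS => uuuubrr   [S -> b r r]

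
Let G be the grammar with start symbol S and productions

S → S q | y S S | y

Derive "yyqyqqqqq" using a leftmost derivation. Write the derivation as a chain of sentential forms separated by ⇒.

S ⇒ ySS ⇒ ySqS ⇒ yyqS ⇒ yyqSq ⇒ yyqSqq ⇒ yyqSqqq ⇒ yyqSqqqq ⇒ yyqSqqqqq ⇒ yyqyqqqqq

S ⇒ ySS   [S → y S S]
ySS ⇒ ySqS   [S → S q]
ySqS ⇒ yyqS   [S → y]
yyqS ⇒ yyqSq   [S → S q]
yyqSq ⇒ yyqSqq   [S → S q]
yyqSqq ⇒ yyqSqqq   [S → S q]
yyqSqqq ⇒ yyqSqqqq   [S → S q]
yyqSqqqq ⇒ yyqSqqqqq   [S → S q]
yyqSqqqqq ⇒ yyqyqqqqq   [S → y]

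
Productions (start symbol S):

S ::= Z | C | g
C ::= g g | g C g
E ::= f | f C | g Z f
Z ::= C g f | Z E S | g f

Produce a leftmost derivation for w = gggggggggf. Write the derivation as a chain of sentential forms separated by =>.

S => Z   [S ::= Z]
Z => Cgf   [Z ::= C g f]
Cgf => gCggf   [C ::= g C g]
gCggf => ggCgggf   [C ::= g C g]
ggCgggf => gggCggggf   [C ::= g C g]
gggCggggf => gggggggggf   [C ::= g g]

S=>Z=>Cgf=>gCggf=>ggCgggf=>gggCggggf=>gggggggggf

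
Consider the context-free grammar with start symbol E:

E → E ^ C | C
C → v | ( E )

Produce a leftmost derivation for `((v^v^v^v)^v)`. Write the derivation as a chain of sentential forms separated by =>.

E=>C=>(E)=>(E^C)=>(C^C)=>((E)^C)=>((E^C)^C)=>((E^C^C)^C)=>((E^C^C^C)^C)=>((C^C^C^C)^C)=>((v^C^C^C)^C)=>((v^v^C^C)^C)=>((v^v^v^C)^C)=>((v^v^v^v)^C)=>((v^v^v^v)^v)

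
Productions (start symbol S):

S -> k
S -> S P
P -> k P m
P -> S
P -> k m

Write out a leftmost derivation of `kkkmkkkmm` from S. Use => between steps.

S=>SP=>SPP=>kPP=>kkPmP=>kkSmP=>kkkmP=>kkkmkPm=>kkkmkkPmm=>kkkmkkSmm=>kkkmkkkmm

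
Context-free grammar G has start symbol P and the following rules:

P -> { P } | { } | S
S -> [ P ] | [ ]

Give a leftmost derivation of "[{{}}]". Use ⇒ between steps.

P ⇒ S ⇒ [P] ⇒ [{P}] ⇒ [{{}}]

P ⇒ S   [P -> S]
S ⇒ [P]   [S -> [ P ]]
[P] ⇒ [{P}]   [P -> { P }]
[{P}] ⇒ [{{}}]   [P -> { }]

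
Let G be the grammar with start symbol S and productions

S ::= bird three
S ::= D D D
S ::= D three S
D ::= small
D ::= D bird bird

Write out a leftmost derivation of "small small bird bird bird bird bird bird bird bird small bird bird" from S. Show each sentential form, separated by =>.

S => D D D   [S ::= D D D]
D D D => small D D   [D ::= small]
small D D => small D bird bird D   [D ::= D bird bird]
small D bird bird D => small D bird bird bird bird D   [D ::= D bird bird]
small D bird bird bird bird D => small D bird bird bird bird bird bird D   [D ::= D bird bird]
small D bird bird bird bird bird bird D => small D bird bird bird bird bird bird bird bird D   [D ::= D bird bird]
small D bird bird bird bird bird bird bird bird D => small small bird bird bird bird bird bird bird bird D   [D ::= small]
small small bird bird bird bird bird bird bird bird D => small small bird bird bird bird bird bird bird bird D bird bird   [D ::= D bird bird]
small small bird bird bird bird bird bird bird bird D bird bird => small small bird bird bird bird bird bird bird bird small bird bird   [D ::= small]

S => D D D => small D D => small D bird bird D => small D bird bird bird bird D => small D bird bird bird bird bird bird D => small D bird bird bird bird bird bird bird bird D => small small bird bird bird bird bird bird bird bird D => small small bird bird bird bird bird bird bird bird D bird bird => small small bird bird bird bird bird bird bird bird small bird bird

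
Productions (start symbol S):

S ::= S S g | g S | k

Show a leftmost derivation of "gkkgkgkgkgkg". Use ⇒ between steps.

S ⇒ SSg ⇒ SSgSg ⇒ SSgSgSg ⇒ gSSgSgSg ⇒ gSSgSgSgSg ⇒ gSSgSgSgSgSg ⇒ gkSgSgSgSgSg ⇒ gkkgSgSgSgSg ⇒ gkkgkgSgSgSg ⇒ gkkgkgkgSgSg ⇒ gkkgkgkgkgSg ⇒ gkkgkgkgkgkg

S ⇒ SSg   [S ::= S S g]
SSg ⇒ SSgSg   [S ::= S S g]
SSgSg ⇒ SSgSgSg   [S ::= S S g]
SSgSgSg ⇒ gSSgSgSg   [S ::= g S]
gSSgSgSg ⇒ gSSgSgSgSg   [S ::= S S g]
gSSgSgSgSg ⇒ gSSgSgSgSgSg   [S ::= S S g]
gSSgSgSgSgSg ⇒ gkSgSgSgSgSg   [S ::= k]
gkSgSgSgSgSg ⇒ gkkgSgSgSgSg   [S ::= k]
gkkgSgSgSgSg ⇒ gkkgkgSgSgSg   [S ::= k]
gkkgkgSgSgSg ⇒ gkkgkgkgSgSg   [S ::= k]
gkkgkgkgSgSg ⇒ gkkgkgkgkgSg   [S ::= k]
gkkgkgkgkgSg ⇒ gkkgkgkgkgkg   [S ::= k]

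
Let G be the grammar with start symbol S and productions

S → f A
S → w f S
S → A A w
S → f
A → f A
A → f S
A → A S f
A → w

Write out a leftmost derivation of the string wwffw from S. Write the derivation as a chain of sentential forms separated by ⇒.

S ⇒ AAw   [S → A A w]
AAw ⇒ wAw   [A → w]
wAw ⇒ wASfw   [A → A S f]
wASfw ⇒ wwSfw   [A → w]
wwSfw ⇒ wwffw   [S → f]

S⇒AAw⇒wAw⇒wASfw⇒wwSfw⇒wwffw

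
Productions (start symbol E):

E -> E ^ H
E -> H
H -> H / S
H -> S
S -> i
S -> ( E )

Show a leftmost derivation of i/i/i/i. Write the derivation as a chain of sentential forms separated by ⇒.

E⇒H⇒H/S⇒H/S/S⇒H/S/S/S⇒S/S/S/S⇒i/S/S/S⇒i/i/S/S⇒i/i/i/S⇒i/i/i/i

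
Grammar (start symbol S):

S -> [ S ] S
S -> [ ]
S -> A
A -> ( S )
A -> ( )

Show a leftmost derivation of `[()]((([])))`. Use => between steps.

S => [S]S   [S -> [ S ] S]
[S]S => [A]S   [S -> A]
[A]S => [()]S   [A -> ( )]
[()]S => [()]A   [S -> A]
[()]A => [()](S)   [A -> ( S )]
[()](S) => [()](A)   [S -> A]
[()](A) => [()]((S))   [A -> ( S )]
[()]((S)) => [()]((A))   [S -> A]
[()]((A)) => [()](((S)))   [A -> ( S )]
[()](((S))) => [()]((([])))   [S -> [ ]]

S => [S]S => [A]S => [()]S => [()]A => [()](S) => [()](A) => [()]((S)) => [()]((A)) => [()](((S))) => [()]((([])))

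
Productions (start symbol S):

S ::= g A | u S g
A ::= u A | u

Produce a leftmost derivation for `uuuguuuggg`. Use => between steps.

S=>uSg=>uuSgg=>uuuSggg=>uuugAggg=>uuuguAggg=>uuuguuAggg=>uuuguuuggg

S => uSg   [S ::= u S g]
uSg => uuSgg   [S ::= u S g]
uuSgg => uuuSggg   [S ::= u S g]
uuuSggg => uuugAggg   [S ::= g A]
uuugAggg => uuuguAggg   [A ::= u A]
uuuguAggg => uuuguuAggg   [A ::= u A]
uuuguuAggg => uuuguuuggg   [A ::= u]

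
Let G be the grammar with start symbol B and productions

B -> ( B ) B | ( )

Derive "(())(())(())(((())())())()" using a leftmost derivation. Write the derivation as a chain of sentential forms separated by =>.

B=>(B)B=>(())B=>(())(B)B=>(())(())B=>(())(())(B)B=>(())(())(())B=>(())(())(())(B)B=>(())(())(())((B)B)B=>(())(())(())(((B)B)B)B=>(())(())(())(((())B)B)B=>(())(())(())(((())())B)B=>(())(())(())(((())())())B=>(())(())(())(((())())())()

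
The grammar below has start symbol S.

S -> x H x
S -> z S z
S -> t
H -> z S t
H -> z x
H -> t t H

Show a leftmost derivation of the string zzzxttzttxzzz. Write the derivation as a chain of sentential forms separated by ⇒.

S ⇒ zSz   [S -> z S z]
zSz ⇒ zzSzz   [S -> z S z]
zzSzz ⇒ zzzSzzz   [S -> z S z]
zzzSzzz ⇒ zzzxHxzzz   [S -> x H x]
zzzxHxzzz ⇒ zzzxttHxzzz   [H -> t t H]
zzzxttHxzzz ⇒ zzzxttzStxzzz   [H -> z S t]
zzzxttzStxzzz ⇒ zzzxttzttxzzz   [S -> t]

S⇒zSz⇒zzSzz⇒zzzSzzz⇒zzzxHxzzz⇒zzzxttHxzzz⇒zzzxttzStxzzz⇒zzzxttzttxzzz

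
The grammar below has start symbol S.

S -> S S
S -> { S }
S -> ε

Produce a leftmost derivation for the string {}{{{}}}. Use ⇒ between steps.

S⇒SS⇒{S}S⇒{}S⇒{}{S}⇒{}{SS}⇒{}{{S}S}⇒{}{{{S}}S}⇒{}{{{}}S}⇒{}{{{}}}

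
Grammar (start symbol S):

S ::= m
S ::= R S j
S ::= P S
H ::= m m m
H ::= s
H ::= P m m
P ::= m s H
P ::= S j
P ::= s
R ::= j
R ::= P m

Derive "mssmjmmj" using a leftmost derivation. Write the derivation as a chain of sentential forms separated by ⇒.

S⇒RSj⇒PmSj⇒SjmSj⇒PSjmSj⇒msHSjmSj⇒mssSjmSj⇒mssmjmSj⇒mssmjmmj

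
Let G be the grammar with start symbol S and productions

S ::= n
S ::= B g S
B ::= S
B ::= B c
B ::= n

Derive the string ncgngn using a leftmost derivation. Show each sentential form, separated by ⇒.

S ⇒ BgS ⇒ BcgS ⇒ ncgS ⇒ ncgBgS ⇒ ncgngS ⇒ ncgngn

S ⇒ BgS   [S ::= B g S]
BgS ⇒ BcgS   [B ::= B c]
BcgS ⇒ ncgS   [B ::= n]
ncgS ⇒ ncgBgS   [S ::= B g S]
ncgBgS ⇒ ncgngS   [B ::= n]
ncgngS ⇒ ncgngn   [S ::= n]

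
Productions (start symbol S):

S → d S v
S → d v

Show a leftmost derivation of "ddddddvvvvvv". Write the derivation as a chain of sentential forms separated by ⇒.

S⇒dSv⇒ddSvv⇒dddSvvv⇒ddddSvvvv⇒dddddSvvvvv⇒ddddddvvvvvv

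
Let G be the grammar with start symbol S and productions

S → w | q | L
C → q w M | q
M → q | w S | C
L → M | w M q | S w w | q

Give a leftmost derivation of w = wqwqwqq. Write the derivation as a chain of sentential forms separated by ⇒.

S⇒L⇒wMq⇒wCq⇒wqwMq⇒wqwCq⇒wqwqwMq⇒wqwqwCq⇒wqwqwqq

S ⇒ L   [S → L]
L ⇒ wMq   [L → w M q]
wMq ⇒ wCq   [M → C]
wCq ⇒ wqwMq   [C → q w M]
wqwMq ⇒ wqwCq   [M → C]
wqwCq ⇒ wqwqwMq   [C → q w M]
wqwqwMq ⇒ wqwqwCq   [M → C]
wqwqwCq ⇒ wqwqwqq   [C → q]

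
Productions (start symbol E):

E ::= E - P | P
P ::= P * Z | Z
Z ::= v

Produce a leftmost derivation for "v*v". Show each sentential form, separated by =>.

E => P   [E ::= P]
P => P*Z   [P ::= P * Z]
P*Z => Z*Z   [P ::= Z]
Z*Z => v*Z   [Z ::= v]
v*Z => v*v   [Z ::= v]

E => P => P*Z => Z*Z => v*Z => v*v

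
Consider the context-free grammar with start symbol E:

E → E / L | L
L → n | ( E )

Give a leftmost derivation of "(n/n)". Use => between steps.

E => L => (E) => (E/L) => (L/L) => (n/L) => (n/n)

E => L   [E → L]
L => (E)   [L → ( E )]
(E) => (E/L)   [E → E / L]
(E/L) => (L/L)   [E → L]
(L/L) => (n/L)   [L → n]
(n/L) => (n/n)   [L → n]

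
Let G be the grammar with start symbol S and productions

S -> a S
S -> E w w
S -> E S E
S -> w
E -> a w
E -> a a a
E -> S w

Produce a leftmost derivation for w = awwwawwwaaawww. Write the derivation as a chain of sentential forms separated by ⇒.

S⇒Eww⇒Swww⇒ESEwww⇒SwSEwww⇒aSwSEwww⇒aESEwSEwww⇒aSwSEwSEwww⇒awwSEwSEwww⇒awwwEwSEwww⇒awwwawwSEwww⇒awwwawwwEwww⇒awwwawwwaaawww

S ⇒ Eww   [S -> E w w]
Eww ⇒ Swww   [E -> S w]
Swww ⇒ ESEwww   [S -> E S E]
ESEwww ⇒ SwSEwww   [E -> S w]
SwSEwww ⇒ aSwSEwww   [S -> a S]
aSwSEwww ⇒ aESEwSEwww   [S -> E S E]
aESEwSEwww ⇒ aSwSEwSEwww   [E -> S w]
aSwSEwSEwww ⇒ awwSEwSEwww   [S -> w]
awwSEwSEwww ⇒ awwwEwSEwww   [S -> w]
awwwEwSEwww ⇒ awwwawwSEwww   [E -> a w]
awwwawwSEwww ⇒ awwwawwwEwww   [S -> w]
awwwawwwEwww ⇒ awwwawwwaaawww   [E -> a a a]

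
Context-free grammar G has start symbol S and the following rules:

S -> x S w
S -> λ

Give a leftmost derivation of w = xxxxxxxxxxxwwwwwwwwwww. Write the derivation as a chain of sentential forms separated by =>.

S => xSw => xxSww => xxxSwww => xxxxSwwww => xxxxxSwwwww => xxxxxxSwwwwww => xxxxxxxSwwwwwww => xxxxxxxxSwwwwwwww => xxxxxxxxxSwwwwwwwww => xxxxxxxxxxSwwwwwwwwww => xxxxxxxxxxxSwwwwwwwwwww => xxxxxxxxxxxwwwwwwwwwww

S => xSw   [S -> x S w]
xSw => xxSww   [S -> x S w]
xxSww => xxxSwww   [S -> x S w]
xxxSwww => xxxxSwwww   [S -> x S w]
xxxxSwwww => xxxxxSwwwww   [S -> x S w]
xxxxxSwwwww => xxxxxxSwwwwww   [S -> x S w]
xxxxxxSwwwwww => xxxxxxxSwwwwwww   [S -> x S w]
xxxxxxxSwwwwwww => xxxxxxxxSwwwwwwww   [S -> x S w]
xxxxxxxxSwwwwwwww => xxxxxxxxxSwwwwwwwww   [S -> x S w]
xxxxxxxxxSwwwwwwwww => xxxxxxxxxxSwwwwwwwwww   [S -> x S w]
xxxxxxxxxxSwwwwwwwwww => xxxxxxxxxxxSwwwwwwwwwww   [S -> x S w]
xxxxxxxxxxxSwwwwwwwwwww => xxxxxxxxxxxwwwwwwwwwww   [S -> λ]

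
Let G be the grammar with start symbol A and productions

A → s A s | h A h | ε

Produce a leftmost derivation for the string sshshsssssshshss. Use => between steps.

A => sAs   [A → s A s]
sAs => ssAss   [A → s A s]
ssAss => sshAhss   [A → h A h]
sshAhss => sshsAshss   [A → s A s]
sshsAshss => sshshAhshss   [A → h A h]
sshshAhshss => sshshsAshshss   [A → s A s]
sshshsAshshss => sshshssAsshshss   [A → s A s]
sshshssAsshshss => sshshsssAssshshss   [A → s A s]
sshshsssAssshshss => sshshsssssshshss   [A → ε]

A => sAs => ssAss => sshAhss => sshsAshss => sshshAhshss => sshshsAshshss => sshshssAsshshss => sshshsssAssshshss => sshshsssssshshss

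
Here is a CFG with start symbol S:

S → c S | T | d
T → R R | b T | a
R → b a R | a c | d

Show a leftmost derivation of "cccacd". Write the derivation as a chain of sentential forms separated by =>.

S=>cS=>ccS=>cccS=>cccT=>cccRR=>cccacR=>cccacd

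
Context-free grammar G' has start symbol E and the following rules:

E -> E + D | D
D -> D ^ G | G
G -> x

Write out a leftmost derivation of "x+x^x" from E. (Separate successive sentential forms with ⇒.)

E ⇒ E+D ⇒ D+D ⇒ G+D ⇒ x+D ⇒ x+D^G ⇒ x+G^G ⇒ x+x^G ⇒ x+x^x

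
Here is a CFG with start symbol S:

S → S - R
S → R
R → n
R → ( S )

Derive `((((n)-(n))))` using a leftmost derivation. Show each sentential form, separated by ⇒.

S⇒R⇒(S)⇒(R)⇒((S))⇒((R))⇒(((S)))⇒(((S-R)))⇒(((R-R)))⇒((((S)-R)))⇒((((R)-R)))⇒((((n)-R)))⇒((((n)-(S))))⇒((((n)-(R))))⇒((((n)-(n))))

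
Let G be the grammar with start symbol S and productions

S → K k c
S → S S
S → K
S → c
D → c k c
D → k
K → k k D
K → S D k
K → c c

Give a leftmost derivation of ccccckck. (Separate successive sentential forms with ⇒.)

S⇒K⇒SDk⇒SSDk⇒SSSDk⇒SSSSDk⇒cSSSDk⇒ccSSDk⇒cccSDk⇒ccccDk⇒ccccckck

S ⇒ K   [S → K]
K ⇒ SDk   [K → S D k]
SDk ⇒ SSDk   [S → S S]
SSDk ⇒ SSSDk   [S → S S]
SSSDk ⇒ SSSSDk   [S → S S]
SSSSDk ⇒ cSSSDk   [S → c]
cSSSDk ⇒ ccSSDk   [S → c]
ccSSDk ⇒ cccSDk   [S → c]
cccSDk ⇒ ccccDk   [S → c]
ccccDk ⇒ ccccckck   [D → c k c]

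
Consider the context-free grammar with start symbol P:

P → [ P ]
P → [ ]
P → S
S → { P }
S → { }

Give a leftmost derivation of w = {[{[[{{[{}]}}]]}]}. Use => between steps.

P => S => {P} => {[P]} => {[S]} => {[{P}]} => {[{[P]}]} => {[{[[P]]}]} => {[{[[S]]}]} => {[{[[{P}]]}]} => {[{[[{S}]]}]} => {[{[[{{P}}]]}]} => {[{[[{{[P]}}]]}]} => {[{[[{{[S]}}]]}]} => {[{[[{{[{}]}}]]}]}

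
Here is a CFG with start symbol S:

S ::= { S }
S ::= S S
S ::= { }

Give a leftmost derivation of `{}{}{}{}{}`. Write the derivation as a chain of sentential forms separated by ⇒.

S ⇒ SS   [S ::= S S]
SS ⇒ SSS   [S ::= S S]
SSS ⇒ SSSS   [S ::= S S]
SSSS ⇒ SSSSS   [S ::= S S]
SSSSS ⇒ {}SSSS   [S ::= { }]
{}SSSS ⇒ {}{}SSS   [S ::= { }]
{}{}SSS ⇒ {}{}{}SS   [S ::= { }]
{}{}{}SS ⇒ {}{}{}{}S   [S ::= { }]
{}{}{}{}S ⇒ {}{}{}{}{}   [S ::= { }]

S ⇒ SS ⇒ SSS ⇒ SSSS ⇒ SSSSS ⇒ {}SSSS ⇒ {}{}SSS ⇒ {}{}{}SS ⇒ {}{}{}{}S ⇒ {}{}{}{}{}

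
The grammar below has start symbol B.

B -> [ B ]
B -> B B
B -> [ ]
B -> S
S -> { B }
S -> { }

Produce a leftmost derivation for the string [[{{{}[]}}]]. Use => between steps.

B => [B] => [[B]] => [[S]] => [[{B}]] => [[{S}]] => [[{{B}}]] => [[{{BB}}]] => [[{{SB}}]] => [[{{{}B}}]] => [[{{{}[]}}]]

B => [B]   [B -> [ B ]]
[B] => [[B]]   [B -> [ B ]]
[[B]] => [[S]]   [B -> S]
[[S]] => [[{B}]]   [S -> { B }]
[[{B}]] => [[{S}]]   [B -> S]
[[{S}]] => [[{{B}}]]   [S -> { B }]
[[{{B}}]] => [[{{BB}}]]   [B -> B B]
[[{{BB}}]] => [[{{SB}}]]   [B -> S]
[[{{SB}}]] => [[{{{}B}}]]   [S -> { }]
[[{{{}B}}]] => [[{{{}[]}}]]   [B -> [ ]]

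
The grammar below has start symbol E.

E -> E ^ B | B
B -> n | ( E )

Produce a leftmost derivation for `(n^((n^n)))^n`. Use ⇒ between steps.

E ⇒ E^B   [E -> E ^ B]
E^B ⇒ B^B   [E -> B]
B^B ⇒ (E)^B   [B -> ( E )]
(E)^B ⇒ (E^B)^B   [E -> E ^ B]
(E^B)^B ⇒ (B^B)^B   [E -> B]
(B^B)^B ⇒ (n^B)^B   [B -> n]
(n^B)^B ⇒ (n^(E))^B   [B -> ( E )]
(n^(E))^B ⇒ (n^(B))^B   [E -> B]
(n^(B))^B ⇒ (n^((E)))^B   [B -> ( E )]
(n^((E)))^B ⇒ (n^((E^B)))^B   [E -> E ^ B]
(n^((E^B)))^B ⇒ (n^((B^B)))^B   [E -> B]
(n^((B^B)))^B ⇒ (n^((n^B)))^B   [B -> n]
(n^((n^B)))^B ⇒ (n^((n^n)))^B   [B -> n]
(n^((n^n)))^B ⇒ (n^((n^n)))^n   [B -> n]

E ⇒ E^B ⇒ B^B ⇒ (E)^B ⇒ (E^B)^B ⇒ (B^B)^B ⇒ (n^B)^B ⇒ (n^(E))^B ⇒ (n^(B))^B ⇒ (n^((E)))^B ⇒ (n^((E^B)))^B ⇒ (n^((B^B)))^B ⇒ (n^((n^B)))^B ⇒ (n^((n^n)))^B ⇒ (n^((n^n)))^n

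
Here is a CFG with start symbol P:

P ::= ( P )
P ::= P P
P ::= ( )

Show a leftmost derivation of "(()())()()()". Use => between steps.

P => PP   [P ::= P P]
PP => (P)P   [P ::= ( P )]
(P)P => (PP)P   [P ::= P P]
(PP)P => (()P)P   [P ::= ( )]
(()P)P => (()())P   [P ::= ( )]
(()())P => (()())PP   [P ::= P P]
(()())PP => (()())()P   [P ::= ( )]
(()())()P => (()())()PP   [P ::= P P]
(()())()PP => (()())()()P   [P ::= ( )]
(()())()()P => (()())()()()   [P ::= ( )]

P => PP => (P)P => (PP)P => (()P)P => (()())P => (()())PP => (()())()P => (()())()PP => (()())()()P => (()())()()()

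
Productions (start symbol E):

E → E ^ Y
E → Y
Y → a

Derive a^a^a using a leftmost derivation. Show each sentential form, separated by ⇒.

E ⇒ E^Y   [E → E ^ Y]
E^Y ⇒ E^Y^Y   [E → E ^ Y]
E^Y^Y ⇒ Y^Y^Y   [E → Y]
Y^Y^Y ⇒ a^Y^Y   [Y → a]
a^Y^Y ⇒ a^a^Y   [Y → a]
a^a^Y ⇒ a^a^a   [Y → a]

E ⇒ E^Y ⇒ E^Y^Y ⇒ Y^Y^Y ⇒ a^Y^Y ⇒ a^a^Y ⇒ a^a^a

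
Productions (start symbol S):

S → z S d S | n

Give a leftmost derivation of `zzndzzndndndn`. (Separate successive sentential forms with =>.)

S => zSdS => zzSdSdS => zzndSdS => zzndzSdSdS => zzndzzSdSdSdS => zzndzzndSdSdS => zzndzzndndSdS => zzndzzndndndS => zzndzzndndndn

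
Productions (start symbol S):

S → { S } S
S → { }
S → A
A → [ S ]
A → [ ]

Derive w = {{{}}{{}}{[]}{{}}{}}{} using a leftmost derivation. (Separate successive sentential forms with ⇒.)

S ⇒ {S}S ⇒ {{S}S}S ⇒ {{{}}S}S ⇒ {{{}}{S}S}S ⇒ {{{}}{{}}S}S ⇒ {{{}}{{}}{S}S}S ⇒ {{{}}{{}}{A}S}S ⇒ {{{}}{{}}{[]}S}S ⇒ {{{}}{{}}{[]}{S}S}S ⇒ {{{}}{{}}{[]}{{}}S}S ⇒ {{{}}{{}}{[]}{{}}{}}S ⇒ {{{}}{{}}{[]}{{}}{}}{}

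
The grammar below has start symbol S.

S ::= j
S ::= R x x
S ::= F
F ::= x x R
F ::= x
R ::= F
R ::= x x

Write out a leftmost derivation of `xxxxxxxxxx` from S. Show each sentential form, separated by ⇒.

S⇒Rxx⇒Fxx⇒xxRxx⇒xxFxx⇒xxxxRxx⇒xxxxFxx⇒xxxxxxRxx⇒xxxxxxxxxx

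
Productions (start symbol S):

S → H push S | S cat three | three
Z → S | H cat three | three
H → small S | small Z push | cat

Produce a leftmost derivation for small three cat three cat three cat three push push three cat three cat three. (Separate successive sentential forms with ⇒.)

S ⇒ H push S ⇒ small Z push push S ⇒ small S push push S ⇒ small S cat three push push S ⇒ small S cat three cat three push push S ⇒ small S cat three cat three cat three push push S ⇒ small three cat three cat three cat three push push S ⇒ small three cat three cat three cat three push push S cat three ⇒ small three cat three cat three cat three push push S cat three cat three ⇒ small three cat three cat three cat three push push three cat three cat three

S ⇒ H push S   [S → H push S]
H push S ⇒ small Z push push S   [H → small Z push]
small Z push push S ⇒ small S push push S   [Z → S]
small S push push S ⇒ small S cat three push push S   [S → S cat three]
small S cat three push push S ⇒ small S cat three cat three push push S   [S → S cat three]
small S cat three cat three push push S ⇒ small S cat three cat three cat three push push S   [S → S cat three]
small S cat three cat three cat three push push S ⇒ small three cat three cat three cat three push push S   [S → three]
small three cat three cat three cat three push push S ⇒ small three cat three cat three cat three push push S cat three   [S → S cat three]
small three cat three cat three cat three push push S cat three ⇒ small three cat three cat three cat three push push S cat three cat three   [S → S cat three]
small three cat three cat three cat three push push S cat three cat three ⇒ small three cat three cat three cat three push push three cat three cat three   [S → three]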